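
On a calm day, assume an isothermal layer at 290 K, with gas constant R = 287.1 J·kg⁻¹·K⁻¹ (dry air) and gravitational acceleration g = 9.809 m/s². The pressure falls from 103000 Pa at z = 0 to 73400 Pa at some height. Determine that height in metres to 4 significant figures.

z ≈ 2876 m

Scale height: H = RT/g = 287.1 × 290 / 9.809 = 8488.0 m.
Invert the barometric formula: z = H ln(P₀/P).
P₀/P = 103000/73400 = 1.4033; ln(1.4033) = 0.33883.
z = 8488.0 × 0.33883 = 2876.0 m.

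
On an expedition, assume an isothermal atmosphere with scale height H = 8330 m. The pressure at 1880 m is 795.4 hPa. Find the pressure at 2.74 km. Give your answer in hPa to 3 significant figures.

Between two levels, P₂ = P₁ exp(−Δz/H) with Δz = z₂ − z₁.
Δz = 2740.0 − 1880.0 = 860.00 m; Δz/H = 860.00/8330.0 = 0.10324.
P₂ = 795.4 × exp(−0.10324) = 795.4 × 0.90191 = 717.38 hPa.

P ≈ 717 hPa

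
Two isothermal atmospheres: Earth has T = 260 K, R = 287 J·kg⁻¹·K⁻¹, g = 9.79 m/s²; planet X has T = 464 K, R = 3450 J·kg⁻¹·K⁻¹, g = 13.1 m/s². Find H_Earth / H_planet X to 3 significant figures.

H_Earth/H_planet X ≈ 0.0624

H = RT/g for each body.
H_Earth = 287 × 260 / 9.79 = 7622.1 m.
H_planet X = 3450 × 464 / 13.1 = 122200 m.
H_Earth/H_planet X = 7622.1/122200 = 0.062374.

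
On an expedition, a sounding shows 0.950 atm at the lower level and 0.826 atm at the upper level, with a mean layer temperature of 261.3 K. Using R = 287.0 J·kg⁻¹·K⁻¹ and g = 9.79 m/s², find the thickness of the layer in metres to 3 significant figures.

Δz ≈ 1070 m

Hypsometric equation: Δz = (R T̄/g) ln(P₁/P₂).
R T̄/g = 287.0 × 261.3 / 9.79 = 7660.2 m.
ln(0.950/0.826) = ln(1.1501) = 0.13985.
Δz = 7660.2 × 0.13985 = 1071.3 m.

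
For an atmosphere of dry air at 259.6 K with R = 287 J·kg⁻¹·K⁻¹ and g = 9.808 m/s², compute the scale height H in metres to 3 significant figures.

The scale height of an isothermal atmosphere is H = RT/g.
H = 287 × 259.6 / 9.808 = 74505/9.808 = 7596.3 m.

H ≈ 7600 m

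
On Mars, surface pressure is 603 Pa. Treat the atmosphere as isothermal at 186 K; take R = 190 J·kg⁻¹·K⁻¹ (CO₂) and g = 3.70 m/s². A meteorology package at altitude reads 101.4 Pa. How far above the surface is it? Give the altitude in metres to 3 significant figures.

Scale height: H = RT/g = 190 × 186 / 3.70 = 9551.4 m.
Invert the barometric formula: z = H ln(P₀/P).
P₀/P = 603/101.4 = 5.9467; ln(5.9467) = 1.7828.
z = 9551.4 × 1.7828 = 17028 m.

z ≈ 17000 m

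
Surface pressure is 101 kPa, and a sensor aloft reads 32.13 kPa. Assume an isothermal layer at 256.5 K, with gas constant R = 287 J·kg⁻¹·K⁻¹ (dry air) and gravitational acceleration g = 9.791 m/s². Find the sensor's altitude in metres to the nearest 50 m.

z ≈ 8600 m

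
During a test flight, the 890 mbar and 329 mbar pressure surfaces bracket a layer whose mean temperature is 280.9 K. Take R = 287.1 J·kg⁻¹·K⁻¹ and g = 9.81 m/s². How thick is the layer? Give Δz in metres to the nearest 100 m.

Hypsometric equation: Δz = (R T̄/g) ln(P₁/P₂).
R T̄/g = 287.1 × 280.9 / 9.81 = 8220.8 m.
ln(890/329) = ln(2.7052) = 0.99518.
Δz = 8220.8 × 0.99518 = 8181.2 m.

Δz ≈ 8200 m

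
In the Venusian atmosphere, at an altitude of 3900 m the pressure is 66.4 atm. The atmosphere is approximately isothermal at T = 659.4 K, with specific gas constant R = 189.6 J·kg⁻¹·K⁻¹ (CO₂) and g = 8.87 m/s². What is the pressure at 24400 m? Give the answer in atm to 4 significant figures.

Scale height: H = RT/g = 189.6 × 659.4 / 8.87 = 14095 m.
Between two levels, P₂ = P₁ exp(−Δz/H) with Δz = z₂ − z₁.
Δz = 24400 − 3900.0 = 20500 m; Δz/H = 20500/14095 = 1.4544.
P₂ = 66.4 × exp(−1.4544) = 66.4 × 0.23354 = 15.507 atm.

P ≈ 15.51 atm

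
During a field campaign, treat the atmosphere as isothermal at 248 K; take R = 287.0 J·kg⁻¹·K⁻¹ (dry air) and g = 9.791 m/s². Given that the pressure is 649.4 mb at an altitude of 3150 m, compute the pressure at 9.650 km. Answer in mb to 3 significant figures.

Scale height: H = RT/g = 287.0 × 248 / 9.791 = 7269.5 m.
Between two levels, P₂ = P₁ exp(−Δz/H) with Δz = z₂ − z₁.
Δz = 9650.0 − 3150.0 = 6500.0 m; Δz/H = 6500.0/7269.5 = 0.89415.
P₂ = 649.4 × exp(−0.89415) = 649.4 × 0.40896 = 265.58 mb.

P ≈ 266 mb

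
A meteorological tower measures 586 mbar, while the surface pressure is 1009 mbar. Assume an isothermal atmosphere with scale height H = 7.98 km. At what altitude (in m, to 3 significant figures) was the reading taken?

z ≈ 4340 m

Invert the barometric formula: z = H ln(P₀/P).
P₀/P = 1009/586 = 1.7218; ln(1.7218) = 0.54337.
z = 7980.0 × 0.54337 = 4336.1 m.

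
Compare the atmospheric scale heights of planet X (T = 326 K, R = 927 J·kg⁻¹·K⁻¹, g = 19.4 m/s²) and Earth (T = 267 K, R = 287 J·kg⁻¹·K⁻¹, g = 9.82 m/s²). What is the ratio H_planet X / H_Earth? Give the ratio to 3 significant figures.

H = RT/g for each body.
H_planet X = 927 × 326 / 19.4 = 15577 m.
H_Earth = 287 × 267 / 9.82 = 7803.4 m.
H_planet X/H_Earth = 15577/7803.4 = 1.9962.

H_planet X/H_Earth ≈ 2.00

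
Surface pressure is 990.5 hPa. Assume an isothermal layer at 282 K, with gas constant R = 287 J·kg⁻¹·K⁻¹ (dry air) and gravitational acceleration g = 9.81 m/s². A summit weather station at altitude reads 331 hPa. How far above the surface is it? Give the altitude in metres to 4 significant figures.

z ≈ 9043 m

Scale height: H = RT/g = 287 × 282 / 9.81 = 8250.2 m.
Invert the barometric formula: z = H ln(P₀/P).
P₀/P = 990.5/331 = 2.9924; ln(2.9924) = 1.0961.
z = 8250.2 × 1.0961 = 9043.0 m.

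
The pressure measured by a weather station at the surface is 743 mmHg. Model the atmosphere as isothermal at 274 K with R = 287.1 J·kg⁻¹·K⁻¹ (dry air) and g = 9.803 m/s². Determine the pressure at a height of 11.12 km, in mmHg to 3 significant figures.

P ≈ 186 mmHg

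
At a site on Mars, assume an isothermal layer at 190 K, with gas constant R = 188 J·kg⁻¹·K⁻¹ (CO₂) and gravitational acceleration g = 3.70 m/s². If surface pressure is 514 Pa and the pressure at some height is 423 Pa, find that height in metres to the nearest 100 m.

z ≈ 1900 m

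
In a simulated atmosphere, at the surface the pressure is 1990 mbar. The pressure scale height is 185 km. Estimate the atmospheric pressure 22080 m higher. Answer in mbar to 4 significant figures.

Barometric formula: P = P₀ exp(−z/H).
z/H = 22080/185000 = 0.11935; exp(−0.11935) = 0.88750.
P = 1990 × 0.88750 = 1766.1 mbar.

P ≈ 1766 mbar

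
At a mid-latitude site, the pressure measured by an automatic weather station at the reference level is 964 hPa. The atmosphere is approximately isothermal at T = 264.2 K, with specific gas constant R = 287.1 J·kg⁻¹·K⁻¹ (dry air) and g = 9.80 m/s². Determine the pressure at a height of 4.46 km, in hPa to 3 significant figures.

P ≈ 542 hPa

Scale height: H = RT/g = 287.1 × 264.2 / 9.80 = 7740.0 m.
Barometric formula: P = P₀ exp(−z/H).
z/H = 4460.0/7740.0 = 0.57623; exp(−0.57623) = 0.56201.
P = 964 × 0.56201 = 541.78 hPa.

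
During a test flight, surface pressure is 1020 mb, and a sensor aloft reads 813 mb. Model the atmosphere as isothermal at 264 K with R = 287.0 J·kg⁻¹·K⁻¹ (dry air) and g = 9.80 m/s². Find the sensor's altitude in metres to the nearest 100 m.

z ≈ 1800 m

Scale height: H = RT/g = 287.0 × 264 / 9.80 = 7731.4 m.
Invert the barometric formula: z = H ln(P₀/P).
P₀/P = 1020/813 = 1.2546; ln(1.2546) = 0.22682.
z = 7731.4 × 0.22682 = 1753.6 m.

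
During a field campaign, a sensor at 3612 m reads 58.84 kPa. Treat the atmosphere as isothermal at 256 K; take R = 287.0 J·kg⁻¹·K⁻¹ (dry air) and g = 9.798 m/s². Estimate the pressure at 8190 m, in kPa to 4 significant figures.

P ≈ 31.95 kPa

Scale height: H = RT/g = 287.0 × 256 / 9.798 = 7498.7 m.
Between two levels, P₂ = P₁ exp(−Δz/H) with Δz = z₂ − z₁.
Δz = 8190.0 − 3612.0 = 4578.0 m; Δz/H = 4578.0/7498.7 = 0.61051.
P₂ = 58.84 × exp(−0.61051) = 58.84 × 0.54307 = 31.954 kPa.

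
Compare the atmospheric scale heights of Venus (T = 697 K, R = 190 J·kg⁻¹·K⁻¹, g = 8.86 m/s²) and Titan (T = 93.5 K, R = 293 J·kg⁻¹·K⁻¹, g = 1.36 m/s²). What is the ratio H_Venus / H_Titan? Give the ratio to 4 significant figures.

H_Venus/H_Titan ≈ 0.7420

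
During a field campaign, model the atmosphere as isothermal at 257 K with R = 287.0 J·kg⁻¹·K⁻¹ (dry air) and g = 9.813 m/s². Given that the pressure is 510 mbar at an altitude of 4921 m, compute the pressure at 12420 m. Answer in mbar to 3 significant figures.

Scale height: H = RT/g = 287.0 × 257 / 9.813 = 7516.5 m.
Between two levels, P₂ = P₁ exp(−Δz/H) with Δz = z₂ − z₁.
Δz = 12420 − 4921.0 = 7499.0 m; Δz/H = 7499.0/7516.5 = 0.99767.
P₂ = 510 × exp(−0.99767) = 510 × 0.36874 = 188.06 mbar.

P ≈ 188 mbar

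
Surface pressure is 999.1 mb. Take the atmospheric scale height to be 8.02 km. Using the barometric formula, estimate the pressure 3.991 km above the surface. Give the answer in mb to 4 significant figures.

Barometric formula: P = P₀ exp(−z/H).
z/H = 3991.0/8020.0 = 0.49763; exp(−0.49763) = 0.60797.
P = 999.1 × 0.60797 = 607.42 mb.

P ≈ 607.4 mb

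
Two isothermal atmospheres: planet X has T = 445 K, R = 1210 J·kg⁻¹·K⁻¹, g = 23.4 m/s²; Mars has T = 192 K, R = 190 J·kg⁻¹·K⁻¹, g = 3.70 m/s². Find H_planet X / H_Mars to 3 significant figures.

H = RT/g for each body.
H_planet X = 1210 × 445 / 23.4 = 23011 m.
H_Mars = 190 × 192 / 3.70 = 9859.5 m.
H_planet X/H_Mars = 23011/9859.5 = 2.3339.

H_planet X/H_Mars ≈ 2.33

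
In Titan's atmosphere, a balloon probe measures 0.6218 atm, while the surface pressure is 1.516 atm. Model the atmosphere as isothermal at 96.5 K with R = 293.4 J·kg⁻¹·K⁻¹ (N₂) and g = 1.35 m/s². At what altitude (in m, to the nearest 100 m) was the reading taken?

z ≈ 18700 m

Scale height: H = RT/g = 293.4 × 96.5 / 1.35 = 20973 m.
Invert the barometric formula: z = H ln(P₀/P).
P₀/P = 1.516/0.6218 = 2.4381; ln(2.4381) = 0.89122.
z = 20973 × 0.89122 = 18692 m.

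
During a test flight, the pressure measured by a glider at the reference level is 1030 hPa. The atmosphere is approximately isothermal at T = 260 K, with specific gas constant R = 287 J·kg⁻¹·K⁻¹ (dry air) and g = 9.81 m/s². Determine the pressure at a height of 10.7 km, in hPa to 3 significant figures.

P ≈ 252 hPa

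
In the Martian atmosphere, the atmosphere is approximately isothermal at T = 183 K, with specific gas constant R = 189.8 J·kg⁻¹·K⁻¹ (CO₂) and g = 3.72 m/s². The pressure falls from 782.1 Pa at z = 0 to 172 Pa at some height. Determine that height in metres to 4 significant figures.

Scale height: H = RT/g = 189.8 × 183 / 3.72 = 9336.9 m.
Invert the barometric formula: z = H ln(P₀/P).
P₀/P = 782.1/172 = 4.5471; ln(4.5471) = 1.5145.
z = 9336.9 × 1.5145 = 14141 m.

z ≈ 14140 m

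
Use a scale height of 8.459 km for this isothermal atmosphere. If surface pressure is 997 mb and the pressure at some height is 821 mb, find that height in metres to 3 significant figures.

z ≈ 1640 m

Invert the barometric formula: z = H ln(P₀/P).
P₀/P = 997/821 = 1.2144; ln(1.2144) = 0.19425.
z = 8459.0 × 0.19425 = 1643.2 m.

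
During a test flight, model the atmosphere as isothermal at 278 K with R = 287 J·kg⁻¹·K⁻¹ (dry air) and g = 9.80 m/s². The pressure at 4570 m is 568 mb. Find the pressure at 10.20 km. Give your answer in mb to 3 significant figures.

Scale height: H = RT/g = 287 × 278 / 9.80 = 8141.4 m.
Between two levels, P₂ = P₁ exp(−Δz/H) with Δz = z₂ − z₁.
Δz = 10200 − 4570.0 = 5630.0 m; Δz/H = 5630.0/8141.4 = 0.69153.
P₂ = 568 × exp(−0.69153) = 568 × 0.50081 = 284.46 mb.

P ≈ 284 mb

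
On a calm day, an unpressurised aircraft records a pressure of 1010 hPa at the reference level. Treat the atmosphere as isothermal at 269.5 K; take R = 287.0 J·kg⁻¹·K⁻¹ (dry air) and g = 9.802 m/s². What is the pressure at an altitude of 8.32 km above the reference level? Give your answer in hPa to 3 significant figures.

P ≈ 352 hPa

Scale height: H = RT/g = 287.0 × 269.5 / 9.802 = 7890.9 m.
Barometric formula: P = P₀ exp(−z/H).
z/H = 8320.0/7890.9 = 1.0544; exp(−1.0544) = 0.34840.
P = 1010 × 0.34840 = 351.88 hPa.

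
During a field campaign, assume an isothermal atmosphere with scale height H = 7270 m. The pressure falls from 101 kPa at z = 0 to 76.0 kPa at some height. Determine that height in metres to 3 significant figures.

z ≈ 2070 m

Invert the barometric formula: z = H ln(P₀/P).
P₀/P = 101/76.0 = 1.3289; ln(1.3289) = 0.28435.
z = 7270.0 × 0.28435 = 2067.2 m.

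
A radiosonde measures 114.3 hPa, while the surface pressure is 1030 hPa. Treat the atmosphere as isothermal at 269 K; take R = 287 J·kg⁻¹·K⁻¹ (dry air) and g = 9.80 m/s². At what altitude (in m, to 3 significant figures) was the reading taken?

Scale height: H = RT/g = 287 × 269 / 9.80 = 7877.9 m.
Invert the barometric formula: z = H ln(P₀/P).
P₀/P = 1030/114.3 = 9.0114; ln(9.0114) = 2.1985.
z = 7877.9 × 2.1985 = 17320 m.

z ≈ 17300 m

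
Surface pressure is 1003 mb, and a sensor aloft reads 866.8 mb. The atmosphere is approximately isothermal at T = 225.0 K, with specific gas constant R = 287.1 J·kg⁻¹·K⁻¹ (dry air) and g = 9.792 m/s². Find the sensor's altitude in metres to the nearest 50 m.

z ≈ 950 m

Scale height: H = RT/g = 287.1 × 225.0 / 9.792 = 6597.0 m.
Invert the barometric formula: z = H ln(P₀/P).
P₀/P = 1003/866.8 = 1.1571; ln(1.1571) = 0.14592.
z = 6597.0 × 0.14592 = 962.63 m.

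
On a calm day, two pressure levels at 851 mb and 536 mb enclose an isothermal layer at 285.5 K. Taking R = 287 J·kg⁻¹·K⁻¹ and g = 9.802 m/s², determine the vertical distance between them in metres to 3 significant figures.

Hypsometric equation: Δz = (R T̄/g) ln(P₁/P₂).
R T̄/g = 287 × 285.5 / 9.802 = 8359.4 m.
ln(851/536) = ln(1.5877) = 0.46229.
Δz = 8359.4 × 0.46229 = 3864.5 m.

Δz ≈ 3860 m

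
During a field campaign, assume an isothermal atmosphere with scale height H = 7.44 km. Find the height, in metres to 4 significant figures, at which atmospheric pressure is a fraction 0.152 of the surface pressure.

Set P/P₀ = exp(−z/H) = 0.152, so z = −H ln(0.152).
−ln(0.152) = 1.8839; z = 7440.0 × 1.8839 = 14016 m.

z ≈ 14020 m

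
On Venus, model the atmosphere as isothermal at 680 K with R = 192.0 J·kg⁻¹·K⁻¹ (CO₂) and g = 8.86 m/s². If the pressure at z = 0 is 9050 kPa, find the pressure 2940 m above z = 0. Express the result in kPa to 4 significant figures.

P ≈ 7413 kPa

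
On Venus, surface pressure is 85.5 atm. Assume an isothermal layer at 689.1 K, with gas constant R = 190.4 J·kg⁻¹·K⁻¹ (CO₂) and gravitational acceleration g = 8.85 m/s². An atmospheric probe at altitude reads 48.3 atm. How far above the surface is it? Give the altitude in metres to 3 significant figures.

z ≈ 8470 m

Scale height: H = RT/g = 190.4 × 689.1 / 8.85 = 14825 m.
Invert the barometric formula: z = H ln(P₀/P).
P₀/P = 85.5/48.3 = 1.7702; ln(1.7702) = 0.57109.
z = 14825 × 0.57109 = 8466.4 m.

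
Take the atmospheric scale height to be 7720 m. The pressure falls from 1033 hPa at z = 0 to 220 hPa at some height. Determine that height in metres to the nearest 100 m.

Invert the barometric formula: z = H ln(P₀/P).
P₀/P = 1033/220 = 4.6955; ln(4.6955) = 1.5466.
z = 7720.0 × 1.5466 = 11940 m.

z ≈ 11900 m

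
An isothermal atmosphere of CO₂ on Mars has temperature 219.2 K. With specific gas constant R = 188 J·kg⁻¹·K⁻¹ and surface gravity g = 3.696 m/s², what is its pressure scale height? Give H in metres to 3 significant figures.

H ≈ 11100 m

The scale height of an isothermal atmosphere is H = RT/g.
H = 188 × 219.2 / 3.696 = 41210/3.696 = 11150 m.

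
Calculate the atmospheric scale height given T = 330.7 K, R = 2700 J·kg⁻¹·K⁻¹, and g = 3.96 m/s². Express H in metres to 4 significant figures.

The scale height of an isothermal atmosphere is H = RT/g.
H = 2700 × 330.7 / 3.96 = 892890/3.96 = 225480 m.

H ≈ 225500 m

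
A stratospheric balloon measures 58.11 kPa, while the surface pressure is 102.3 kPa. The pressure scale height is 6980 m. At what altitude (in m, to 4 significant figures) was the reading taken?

Invert the barometric formula: z = H ln(P₀/P).
P₀/P = 102.3/58.11 = 1.7605; ln(1.7605) = 0.56560.
z = 6980.0 × 0.56560 = 3947.9 m.

z ≈ 3948 m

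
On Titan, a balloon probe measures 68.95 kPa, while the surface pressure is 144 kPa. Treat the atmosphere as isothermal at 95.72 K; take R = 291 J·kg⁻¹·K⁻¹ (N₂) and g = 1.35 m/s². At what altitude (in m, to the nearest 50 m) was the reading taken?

z ≈ 15200 m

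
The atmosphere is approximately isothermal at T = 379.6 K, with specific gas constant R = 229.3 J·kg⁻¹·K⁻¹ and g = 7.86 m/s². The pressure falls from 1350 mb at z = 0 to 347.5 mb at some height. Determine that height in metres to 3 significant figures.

Scale height: H = RT/g = 229.3 × 379.6 / 7.86 = 11074 m.
Invert the barometric formula: z = H ln(P₀/P).
P₀/P = 1350/347.5 = 3.8849; ln(3.8849) = 1.3571.
z = 11074 × 1.3571 = 15029 m.

z ≈ 15000 m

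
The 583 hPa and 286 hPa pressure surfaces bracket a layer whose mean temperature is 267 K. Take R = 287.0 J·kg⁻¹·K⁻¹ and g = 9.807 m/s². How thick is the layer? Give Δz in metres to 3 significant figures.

Δz ≈ 5560 m

Hypsometric equation: Δz = (R T̄/g) ln(P₁/P₂).
R T̄/g = 287.0 × 267 / 9.807 = 7813.7 m.
ln(583/286) = ln(2.0385) = 0.71221.
Δz = 7813.7 × 0.71221 = 5565.0 m.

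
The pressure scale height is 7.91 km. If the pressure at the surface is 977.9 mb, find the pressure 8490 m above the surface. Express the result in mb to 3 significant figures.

P ≈ 334 mb

Barometric formula: P = P₀ exp(−z/H).
z/H = 8490.0/7910.0 = 1.0733; exp(−1.0733) = 0.34188.
P = 977.9 × 0.34188 = 334.32 mb.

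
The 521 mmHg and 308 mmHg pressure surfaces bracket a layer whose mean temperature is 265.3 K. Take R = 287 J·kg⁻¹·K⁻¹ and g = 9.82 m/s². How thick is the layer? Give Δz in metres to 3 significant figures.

Δz ≈ 4080 m

Hypsometric equation: Δz = (R T̄/g) ln(P₁/P₂).
R T̄/g = 287 × 265.3 / 9.82 = 7753.7 m.
ln(521/308) = ln(1.6916) = 0.52567.
Δz = 7753.7 × 0.52567 = 4075.9 m.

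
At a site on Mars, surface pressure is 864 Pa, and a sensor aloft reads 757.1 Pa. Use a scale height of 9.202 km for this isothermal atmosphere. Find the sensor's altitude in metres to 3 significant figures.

Invert the barometric formula: z = H ln(P₀/P).
P₀/P = 864/757.1 = 1.1412; ln(1.1412) = 0.13208.
z = 9202.0 × 0.13208 = 1215.4 m.

z ≈ 1220 m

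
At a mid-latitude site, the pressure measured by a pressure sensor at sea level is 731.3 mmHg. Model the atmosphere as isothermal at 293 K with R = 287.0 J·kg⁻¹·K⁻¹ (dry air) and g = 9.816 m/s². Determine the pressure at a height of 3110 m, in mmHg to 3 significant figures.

Scale height: H = RT/g = 287.0 × 293 / 9.816 = 8566.7 m.
Barometric formula: P = P₀ exp(−z/H).
z/H = 3110.0/8566.7 = 0.36303; exp(−0.36303) = 0.69557.
P = 731.3 × 0.69557 = 508.67 mmHg.

P ≈ 509 mmHg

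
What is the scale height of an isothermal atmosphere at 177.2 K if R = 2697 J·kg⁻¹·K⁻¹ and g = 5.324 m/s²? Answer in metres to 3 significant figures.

H ≈ 89800 m

The scale height of an isothermal atmosphere is H = RT/g.
H = 2697 × 177.2 / 5.324 = 477910/5.324 = 89765 m.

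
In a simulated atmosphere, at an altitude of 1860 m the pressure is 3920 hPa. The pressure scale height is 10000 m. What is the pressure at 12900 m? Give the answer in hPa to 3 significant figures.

Between two levels, P₂ = P₁ exp(−Δz/H) with Δz = z₂ − z₁.
Δz = 12900 − 1860.0 = 11040 m; Δz/H = 11040/10000 = 1.1040.
P₂ = 3920 × exp(−1.1040) = 3920 × 0.33154 = 1299.6 hPa.

P ≈ 1300 hPa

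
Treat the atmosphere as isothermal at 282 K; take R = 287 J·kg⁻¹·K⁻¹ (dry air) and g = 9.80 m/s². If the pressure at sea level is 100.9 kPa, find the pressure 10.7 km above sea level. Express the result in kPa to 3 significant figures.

Scale height: H = RT/g = 287 × 282 / 9.80 = 8258.6 m.
Barometric formula: P = P₀ exp(−z/H).
z/H = 10700/8258.6 = 1.2956; exp(−1.2956) = 0.27373.
P = 100.9 × 0.27373 = 27.619 kPa.

P ≈ 27.6 kPa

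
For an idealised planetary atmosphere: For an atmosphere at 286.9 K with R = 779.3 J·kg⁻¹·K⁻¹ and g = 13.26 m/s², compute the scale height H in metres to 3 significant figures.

The scale height of an isothermal atmosphere is H = RT/g.
H = 779.3 × 286.9 / 13.26 = 223580/13.26 = 16861 m.

H ≈ 16900 m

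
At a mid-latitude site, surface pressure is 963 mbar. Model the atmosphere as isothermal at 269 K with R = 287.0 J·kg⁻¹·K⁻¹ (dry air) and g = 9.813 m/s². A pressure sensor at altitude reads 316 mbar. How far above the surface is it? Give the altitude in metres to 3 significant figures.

z ≈ 8770 m

Scale height: H = RT/g = 287.0 × 269 / 9.813 = 7867.4 m.
Invert the barometric formula: z = H ln(P₀/P).
P₀/P = 963/316 = 3.0475; ln(3.0475) = 1.1143.
z = 7867.4 × 1.1143 = 8766.6 m.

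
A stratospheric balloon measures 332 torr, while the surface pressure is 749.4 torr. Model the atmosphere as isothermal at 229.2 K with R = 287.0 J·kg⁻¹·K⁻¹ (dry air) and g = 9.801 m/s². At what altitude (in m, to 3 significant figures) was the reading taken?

z ≈ 5460 m

Scale height: H = RT/g = 287.0 × 229.2 / 9.801 = 6711.6 m.
Invert the barometric formula: z = H ln(P₀/P).
P₀/P = 749.4/332 = 2.2572; ln(2.2572) = 0.81413.
z = 6711.6 × 0.81413 = 5464.1 m.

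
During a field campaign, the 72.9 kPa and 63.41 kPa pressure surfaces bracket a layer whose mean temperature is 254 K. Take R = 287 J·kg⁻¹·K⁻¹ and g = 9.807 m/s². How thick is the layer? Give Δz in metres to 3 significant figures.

Δz ≈ 1040 m

Hypsometric equation: Δz = (R T̄/g) ln(P₁/P₂).
R T̄/g = 287 × 254 / 9.807 = 7433.3 m.
ln(72.9/63.41) = ln(1.1497) = 0.13950.
Δz = 7433.3 × 0.13950 = 1036.9 m.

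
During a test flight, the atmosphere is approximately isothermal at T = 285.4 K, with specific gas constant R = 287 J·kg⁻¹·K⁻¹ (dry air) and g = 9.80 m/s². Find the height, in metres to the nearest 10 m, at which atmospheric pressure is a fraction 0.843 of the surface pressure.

Scale height: H = RT/g = 287 × 285.4 / 9.80 = 8358.1 m.
Set P/P₀ = exp(−z/H) = 0.843, so z = −H ln(0.843).
−ln(0.843) = 0.17079; z = 8358.1 × 0.17079 = 1427.5 m.

z ≈ 1430 m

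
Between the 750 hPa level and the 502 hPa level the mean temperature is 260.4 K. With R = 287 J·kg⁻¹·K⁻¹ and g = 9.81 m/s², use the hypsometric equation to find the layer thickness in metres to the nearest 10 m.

Δz ≈ 3060 m

Hypsometric equation: Δz = (R T̄/g) ln(P₁/P₂).
R T̄/g = 287 × 260.4 / 9.81 = 7618.2 m.
ln(750/502) = ln(1.4940) = 0.40146.
Δz = 7618.2 × 0.40146 = 3058.4 m.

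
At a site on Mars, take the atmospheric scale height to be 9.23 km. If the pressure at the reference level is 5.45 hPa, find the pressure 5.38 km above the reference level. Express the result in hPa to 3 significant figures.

Barometric formula: P = P₀ exp(−z/H).
z/H = 5380.0/9230.0 = 0.58288; exp(−0.58288) = 0.55829.
P = 5.45 × 0.55829 = 3.0427 hPa.

P ≈ 3.04 hPa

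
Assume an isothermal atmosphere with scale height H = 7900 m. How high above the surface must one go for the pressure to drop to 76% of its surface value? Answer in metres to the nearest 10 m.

Set P/P₀ = exp(−z/H) = 0.76, so z = −H ln(0.76).
−ln(0.76) = 0.27444; z = 7900.0 × 0.27444 = 2168.1 m.

z ≈ 2170 m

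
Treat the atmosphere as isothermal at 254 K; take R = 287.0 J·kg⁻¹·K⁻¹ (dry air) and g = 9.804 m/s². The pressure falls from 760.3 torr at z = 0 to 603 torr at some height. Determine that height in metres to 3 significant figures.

z ≈ 1720 m

Scale height: H = RT/g = 287.0 × 254 / 9.804 = 7435.5 m.
Invert the barometric formula: z = H ln(P₀/P).
P₀/P = 760.3/603 = 1.2609; ln(1.2609) = 0.23183.
z = 7435.5 × 0.23183 = 1723.8 m.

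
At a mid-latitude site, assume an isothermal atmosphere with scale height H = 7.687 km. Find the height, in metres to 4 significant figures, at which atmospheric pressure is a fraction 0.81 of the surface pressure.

Set P/P₀ = exp(−z/H) = 0.81, so z = −H ln(0.81).
−ln(0.81) = 0.21072; z = 7687.0 × 0.21072 = 1619.8 m.

z ≈ 1620 m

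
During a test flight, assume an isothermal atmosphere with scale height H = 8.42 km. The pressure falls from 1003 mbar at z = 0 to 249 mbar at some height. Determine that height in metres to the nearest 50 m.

Invert the barometric formula: z = H ln(P₀/P).
P₀/P = 1003/249 = 4.0281; ln(4.0281) = 1.3933.
z = 8420.0 × 1.3933 = 11732 m.

z ≈ 11750 m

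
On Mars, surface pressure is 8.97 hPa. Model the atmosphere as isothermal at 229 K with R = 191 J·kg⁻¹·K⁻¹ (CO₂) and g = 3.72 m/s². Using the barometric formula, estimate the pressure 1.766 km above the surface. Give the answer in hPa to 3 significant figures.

Scale height: H = RT/g = 191 × 229 / 3.72 = 11758 m.
Barometric formula: P = P₀ exp(−z/H).
z/H = 1766.0/11758 = 0.15020; exp(−0.15020) = 0.86054.
P = 8.97 × 0.86054 = 7.7190 hPa.

P ≈ 7.72 hPa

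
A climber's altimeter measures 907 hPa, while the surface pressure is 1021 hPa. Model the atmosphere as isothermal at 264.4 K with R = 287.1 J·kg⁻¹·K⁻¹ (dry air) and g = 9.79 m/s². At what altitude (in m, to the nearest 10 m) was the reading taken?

Scale height: H = RT/g = 287.1 × 264.4 / 9.79 = 7753.8 m.
Invert the barometric formula: z = H ln(P₀/P).
P₀/P = 1021/907 = 1.1257; ln(1.1257) = 0.11841.
z = 7753.8 × 0.11841 = 918.13 m.

z ≈ 920 m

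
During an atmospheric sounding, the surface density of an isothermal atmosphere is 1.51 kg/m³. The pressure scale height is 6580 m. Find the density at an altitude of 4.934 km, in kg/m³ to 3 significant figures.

In an isothermal atmosphere, density decays like pressure: ρ = ρ₀ exp(−z/H).
z/H = 4934.0/6580.0 = 0.74985; exp(−0.74985) = 0.47244.
ρ = 1.51 × 0.47244 = 0.71338 kg/m³.

ρ ≈ 0.713 kg/m³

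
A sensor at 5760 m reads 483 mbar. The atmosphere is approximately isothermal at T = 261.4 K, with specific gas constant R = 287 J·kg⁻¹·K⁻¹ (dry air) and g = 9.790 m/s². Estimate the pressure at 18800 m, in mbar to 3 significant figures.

Scale height: H = RT/g = 287 × 261.4 / 9.790 = 7663.1 m.
Between two levels, P₂ = P₁ exp(−Δz/H) with Δz = z₂ − z₁.
Δz = 18800 − 5760.0 = 13040 m; Δz/H = 13040/7663.1 = 1.7017.
P₂ = 483 × exp(−1.7017) = 483 × 0.18237 = 88.085 mbar.

P ≈ 88.1 mbar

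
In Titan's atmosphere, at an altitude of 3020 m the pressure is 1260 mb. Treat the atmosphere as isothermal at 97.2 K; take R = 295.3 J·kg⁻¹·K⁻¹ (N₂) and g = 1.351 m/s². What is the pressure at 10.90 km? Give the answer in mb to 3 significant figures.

P ≈ 870 mb

Scale height: H = RT/g = 295.3 × 97.2 / 1.351 = 21246 m.
Between two levels, P₂ = P₁ exp(−Δz/H) with Δz = z₂ − z₁.
Δz = 10900 − 3020.0 = 7880.0 m; Δz/H = 7880.0/21246 = 0.37089.
P₂ = 1260 × exp(−0.37089) = 1260 × 0.69012 = 869.55 mb.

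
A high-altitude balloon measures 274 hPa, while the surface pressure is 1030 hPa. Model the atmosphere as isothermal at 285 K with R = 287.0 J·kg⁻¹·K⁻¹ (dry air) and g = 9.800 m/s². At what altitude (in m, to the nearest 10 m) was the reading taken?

z ≈ 11050 m

Scale height: H = RT/g = 287.0 × 285 / 9.800 = 8346.4 m.
Invert the barometric formula: z = H ln(P₀/P).
P₀/P = 1030/274 = 3.7591; ln(3.7591) = 1.3242.
z = 8346.4 × 1.3242 = 11052 m.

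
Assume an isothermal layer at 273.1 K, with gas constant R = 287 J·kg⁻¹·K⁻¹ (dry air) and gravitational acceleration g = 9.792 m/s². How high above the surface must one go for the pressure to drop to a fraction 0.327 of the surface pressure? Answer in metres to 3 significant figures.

Scale height: H = RT/g = 287 × 273.1 / 9.792 = 8004.5 m.
Set P/P₀ = exp(−z/H) = 0.327, so z = −H ln(0.327).
−ln(0.327) = 1.1178; z = 8004.5 × 1.1178 = 8947.4 m.

z ≈ 8950 m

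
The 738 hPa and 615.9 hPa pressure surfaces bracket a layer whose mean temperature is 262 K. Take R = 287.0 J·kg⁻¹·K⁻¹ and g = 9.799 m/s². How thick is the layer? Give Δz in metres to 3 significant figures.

Hypsometric equation: Δz = (R T̄/g) ln(P₁/P₂).
R T̄/g = 287.0 × 262 / 9.799 = 7673.6 m.
ln(738/615.9) = ln(1.1982) = 0.18082.
Δz = 7673.6 × 0.18082 = 1387.5 m.

Δz ≈ 1390 m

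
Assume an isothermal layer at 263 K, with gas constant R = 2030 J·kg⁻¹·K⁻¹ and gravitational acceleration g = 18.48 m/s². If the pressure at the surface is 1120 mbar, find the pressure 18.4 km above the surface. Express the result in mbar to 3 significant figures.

P ≈ 592 mbar

Scale height: H = RT/g = 2030 × 263 / 18.48 = 28890 m.
Barometric formula: P = P₀ exp(−z/H).
z/H = 18400/28890 = 0.63690; exp(−0.63690) = 0.52893.
P = 1120 × 0.52893 = 592.40 mbar.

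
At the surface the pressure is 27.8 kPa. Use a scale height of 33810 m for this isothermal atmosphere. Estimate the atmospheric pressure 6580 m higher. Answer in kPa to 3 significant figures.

Barometric formula: P = P₀ exp(−z/H).
z/H = 6580.0/33810 = 0.19462; exp(−0.19462) = 0.82315.
P = 27.8 × 0.82315 = 22.884 kPa.

P ≈ 22.9 kPa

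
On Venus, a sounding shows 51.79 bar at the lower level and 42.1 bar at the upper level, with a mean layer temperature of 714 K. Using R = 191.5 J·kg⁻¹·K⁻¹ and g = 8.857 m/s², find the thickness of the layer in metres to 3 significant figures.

Δz ≈ 3200 m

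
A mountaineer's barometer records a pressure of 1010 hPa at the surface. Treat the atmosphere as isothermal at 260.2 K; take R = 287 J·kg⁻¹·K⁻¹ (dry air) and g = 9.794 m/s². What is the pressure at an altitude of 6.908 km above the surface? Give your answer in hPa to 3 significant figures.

P ≈ 408 hPa

Scale height: H = RT/g = 287 × 260.2 / 9.794 = 7624.8 m.
Barometric formula: P = P₀ exp(−z/H).
z/H = 6908.0/7624.8 = 0.90599; exp(−0.90599) = 0.40414.
P = 1010 × 0.40414 = 408.18 hPa.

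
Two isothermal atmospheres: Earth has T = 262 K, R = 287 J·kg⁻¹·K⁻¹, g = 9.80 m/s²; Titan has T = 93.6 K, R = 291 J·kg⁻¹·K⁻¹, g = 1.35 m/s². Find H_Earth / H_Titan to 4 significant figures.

H = RT/g for each body.
H_Earth = 287 × 262 / 9.80 = 7672.9 m.
H_Titan = 291 × 93.6 / 1.35 = 20176 m.
H_Earth/H_Titan = 7672.9/20176 = 0.38030.

H_Earth/H_Titan ≈ 0.3803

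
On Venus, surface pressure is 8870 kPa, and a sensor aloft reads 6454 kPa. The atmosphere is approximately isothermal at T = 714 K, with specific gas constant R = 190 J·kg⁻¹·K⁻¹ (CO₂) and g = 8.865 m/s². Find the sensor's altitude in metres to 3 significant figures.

Scale height: H = RT/g = 190 × 714 / 8.865 = 15303 m.
Invert the barometric formula: z = H ln(P₀/P).
P₀/P = 8870/6454 = 1.3743; ln(1.3743) = 0.31794.
z = 15303 × 0.31794 = 4865.4 m.

z ≈ 4870 m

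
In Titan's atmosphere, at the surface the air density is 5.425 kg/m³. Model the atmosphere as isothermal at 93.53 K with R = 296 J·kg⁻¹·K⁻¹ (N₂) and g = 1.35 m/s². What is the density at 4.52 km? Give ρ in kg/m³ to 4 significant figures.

Scale height: H = RT/g = 296 × 93.53 / 1.35 = 20507 m.
In an isothermal atmosphere, density decays like pressure: ρ = ρ₀ exp(−z/H).
z/H = 4520.0/20507 = 0.22041; exp(−0.22041) = 0.80219.
ρ = 5.425 × 0.80219 = 4.3519 kg/m³.

ρ ≈ 4.352 kg/m³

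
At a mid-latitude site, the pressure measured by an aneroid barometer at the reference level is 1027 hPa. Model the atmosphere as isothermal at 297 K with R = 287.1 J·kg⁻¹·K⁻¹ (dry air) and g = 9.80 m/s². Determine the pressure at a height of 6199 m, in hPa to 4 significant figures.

Scale height: H = RT/g = 287.1 × 297 / 9.80 = 8700.9 m.
Barometric formula: P = P₀ exp(−z/H).
z/H = 6199.0/8700.9 = 0.71246; exp(−0.71246) = 0.49044.
P = 1027 × 0.49044 = 503.68 hPa.

P ≈ 503.7 hPa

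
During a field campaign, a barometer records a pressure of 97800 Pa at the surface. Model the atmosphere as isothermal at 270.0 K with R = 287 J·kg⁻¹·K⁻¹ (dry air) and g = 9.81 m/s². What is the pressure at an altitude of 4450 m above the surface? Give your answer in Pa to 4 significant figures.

P ≈ 55680 Pa

Scale height: H = RT/g = 287 × 270.0 / 9.81 = 7899.1 m.
Barometric formula: P = P₀ exp(−z/H).
z/H = 4450.0/7899.1 = 0.56336; exp(−0.56336) = 0.56929.
P = 97800 × 0.56929 = 55677 Pa.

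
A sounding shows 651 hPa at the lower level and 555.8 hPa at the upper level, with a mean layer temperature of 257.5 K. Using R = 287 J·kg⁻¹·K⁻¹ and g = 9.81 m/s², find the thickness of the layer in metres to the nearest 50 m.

Δz ≈ 1200 m

Hypsometric equation: Δz = (R T̄/g) ln(P₁/P₂).
R T̄/g = 287 × 257.5 / 9.81 = 7533.4 m.
ln(651/555.8) = ln(1.1713) = 0.15811.
Δz = 7533.4 × 0.15811 = 1191.1 m.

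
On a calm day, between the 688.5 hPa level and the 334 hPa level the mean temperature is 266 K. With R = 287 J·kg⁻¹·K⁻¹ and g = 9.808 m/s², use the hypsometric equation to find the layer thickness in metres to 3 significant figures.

Δz ≈ 5630 m

Hypsometric equation: Δz = (R T̄/g) ln(P₁/P₂).
R T̄/g = 287 × 266 / 9.808 = 7783.6 m.
ln(688.5/334) = ln(2.0614) = 0.72339.
Δz = 7783.6 × 0.72339 = 5630.6 m.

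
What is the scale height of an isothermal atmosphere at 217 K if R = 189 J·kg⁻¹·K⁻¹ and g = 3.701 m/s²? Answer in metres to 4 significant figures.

H ≈ 11080 m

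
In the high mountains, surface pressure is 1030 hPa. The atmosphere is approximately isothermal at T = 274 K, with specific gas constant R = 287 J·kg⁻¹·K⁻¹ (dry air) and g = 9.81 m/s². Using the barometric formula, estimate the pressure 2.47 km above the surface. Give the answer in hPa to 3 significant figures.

P ≈ 757 hPa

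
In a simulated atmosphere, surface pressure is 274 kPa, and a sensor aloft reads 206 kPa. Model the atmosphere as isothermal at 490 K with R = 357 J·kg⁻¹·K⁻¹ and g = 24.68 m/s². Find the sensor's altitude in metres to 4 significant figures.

z ≈ 2022 m

Scale height: H = RT/g = 357 × 490 / 24.68 = 7087.9 m.
Invert the barometric formula: z = H ln(P₀/P).
P₀/P = 274/206 = 1.3301; ln(1.3301) = 0.28525.
z = 7087.9 × 0.28525 = 2021.8 m.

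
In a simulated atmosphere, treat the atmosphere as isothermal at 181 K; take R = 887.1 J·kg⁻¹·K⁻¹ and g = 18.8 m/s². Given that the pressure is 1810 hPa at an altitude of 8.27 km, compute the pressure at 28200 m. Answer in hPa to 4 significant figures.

P ≈ 175.5 hPa

Scale height: H = RT/g = 887.1 × 181 / 18.8 = 8540.7 m.
Between two levels, P₂ = P₁ exp(−Δz/H) with Δz = z₂ − z₁.
Δz = 28200 − 8270.0 = 19930 m; Δz/H = 19930/8540.7 = 2.3335.
P₂ = 1810 × exp(−2.3335) = 1810 × 0.096956 = 175.49 hPa.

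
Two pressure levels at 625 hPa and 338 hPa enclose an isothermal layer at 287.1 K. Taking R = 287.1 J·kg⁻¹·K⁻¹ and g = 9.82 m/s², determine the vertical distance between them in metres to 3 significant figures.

Hypsometric equation: Δz = (R T̄/g) ln(P₁/P₂).
R T̄/g = 287.1 × 287.1 / 9.82 = 8393.7 m.
ln(625/338) = ln(1.8491) = 0.61470.
Δz = 8393.7 × 0.61470 = 5159.6 m.

Δz ≈ 5160 m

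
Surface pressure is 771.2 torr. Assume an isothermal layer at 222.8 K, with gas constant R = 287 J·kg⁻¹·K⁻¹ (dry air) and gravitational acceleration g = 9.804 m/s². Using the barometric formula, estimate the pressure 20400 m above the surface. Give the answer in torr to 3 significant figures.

Scale height: H = RT/g = 287 × 222.8 / 9.804 = 6522.2 m.
Barometric formula: P = P₀ exp(−z/H).
z/H = 20400/6522.2 = 3.1278; exp(−3.1278) = 0.043814.
P = 771.2 × 0.043814 = 33.789 torr.

P ≈ 33.8 torr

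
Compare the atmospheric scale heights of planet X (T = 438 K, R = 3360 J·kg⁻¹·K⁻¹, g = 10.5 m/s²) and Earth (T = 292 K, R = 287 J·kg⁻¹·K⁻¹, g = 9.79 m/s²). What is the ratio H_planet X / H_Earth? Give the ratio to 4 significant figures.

H_planet X/H_Earth ≈ 16.37

H = RT/g for each body.
H_planet X = 3360 × 438 / 10.5 = 140160 m.
H_Earth = 287 × 292 / 9.79 = 8560.2 m.
H_planet X/H_Earth = 140160/8560.2 = 16.373.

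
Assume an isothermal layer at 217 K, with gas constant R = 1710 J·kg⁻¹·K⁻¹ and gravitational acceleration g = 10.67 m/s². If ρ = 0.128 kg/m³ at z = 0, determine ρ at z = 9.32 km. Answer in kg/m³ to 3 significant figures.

Scale height: H = RT/g = 1710 × 217 / 10.67 = 34777 m.
In an isothermal atmosphere, density decays like pressure: ρ = ρ₀ exp(−z/H).
z/H = 9320.0/34777 = 0.26799; exp(−0.26799) = 0.76492.
ρ = 0.128 × 0.76492 = 0.097910 kg/m³.

ρ ≈ 0.0979 kg/m³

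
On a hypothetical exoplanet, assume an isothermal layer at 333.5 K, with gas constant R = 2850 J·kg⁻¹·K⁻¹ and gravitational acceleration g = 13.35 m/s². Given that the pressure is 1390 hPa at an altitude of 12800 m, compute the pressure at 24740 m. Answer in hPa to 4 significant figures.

P ≈ 1175 hPa

Scale height: H = RT/g = 2850 × 333.5 / 13.35 = 71197 m.
Between two levels, P₂ = P₁ exp(−Δz/H) with Δz = z₂ − z₁.
Δz = 24740 − 12800 = 11940 m; Δz/H = 11940/71197 = 0.16770.
P₂ = 1390 × exp(−0.16770) = 1390 × 0.84561 = 1175.4 hPa.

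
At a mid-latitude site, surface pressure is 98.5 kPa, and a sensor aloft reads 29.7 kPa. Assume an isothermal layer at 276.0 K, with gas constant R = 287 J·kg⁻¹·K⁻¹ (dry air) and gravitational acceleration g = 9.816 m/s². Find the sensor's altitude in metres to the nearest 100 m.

z ≈ 9700 m

Scale height: H = RT/g = 287 × 276.0 / 9.816 = 8069.7 m.
Invert the barometric formula: z = H ln(P₀/P).
P₀/P = 98.5/29.7 = 3.3165; ln(3.3165) = 1.1989.
z = 8069.7 × 1.1989 = 9674.8 m.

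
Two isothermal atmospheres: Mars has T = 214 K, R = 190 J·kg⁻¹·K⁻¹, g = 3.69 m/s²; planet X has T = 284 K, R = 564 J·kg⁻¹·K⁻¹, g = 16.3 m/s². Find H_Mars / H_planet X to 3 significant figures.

H_Mars/H_planet X ≈ 1.12

H = RT/g for each body.
H_Mars = 190 × 214 / 3.69 = 11019 m.
H_planet X = 564 × 284 / 16.3 = 9826.7 m.
H_Mars/H_planet X = 11019/9826.7 = 1.1213.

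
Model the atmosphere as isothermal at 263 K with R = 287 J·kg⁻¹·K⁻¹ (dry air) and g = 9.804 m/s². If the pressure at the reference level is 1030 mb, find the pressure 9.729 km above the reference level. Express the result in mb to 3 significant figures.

P ≈ 291 mb

Scale height: H = RT/g = 287 × 263 / 9.804 = 7699.0 m.
Barometric formula: P = P₀ exp(−z/H).
z/H = 9729.0/7699.0 = 1.2637; exp(−1.2637) = 0.28261.
P = 1030 × 0.28261 = 291.09 mb.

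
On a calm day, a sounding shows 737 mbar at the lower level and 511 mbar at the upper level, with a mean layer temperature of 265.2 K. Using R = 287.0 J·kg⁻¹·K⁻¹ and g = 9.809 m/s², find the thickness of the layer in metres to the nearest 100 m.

Δz ≈ 2800 m

Hypsometric equation: Δz = (R T̄/g) ln(P₁/P₂).
R T̄/g = 287.0 × 265.2 / 9.809 = 7759.4 m.
ln(737/511) = ln(1.4423) = 0.36624.
Δz = 7759.4 × 0.36624 = 2841.8 m.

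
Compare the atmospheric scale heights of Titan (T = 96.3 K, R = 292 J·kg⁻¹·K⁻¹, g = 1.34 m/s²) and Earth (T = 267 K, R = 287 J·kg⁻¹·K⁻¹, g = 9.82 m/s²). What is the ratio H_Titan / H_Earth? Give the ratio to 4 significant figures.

H = RT/g for each body.
H_Titan = 292 × 96.3 / 1.34 = 20985 m.
H_Earth = 287 × 267 / 9.82 = 7803.4 m.
H_Titan/H_Earth = 20985/7803.4 = 2.6892.

H_Titan/H_Earth ≈ 2.689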